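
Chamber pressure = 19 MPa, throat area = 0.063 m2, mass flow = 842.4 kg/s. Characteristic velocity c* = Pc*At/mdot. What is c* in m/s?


c* = 19e6 * 0.063 / 842.4 = 1421 m/s

1421 m/s


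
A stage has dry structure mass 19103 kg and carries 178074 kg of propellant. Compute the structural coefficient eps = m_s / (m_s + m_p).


eps = 19103 / (19103 + 178074) = 0.0969

0.0969


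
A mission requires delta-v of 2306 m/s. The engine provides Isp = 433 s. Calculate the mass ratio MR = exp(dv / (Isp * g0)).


Ve = 433 * 9.81 = 4247.73 m/s
MR = exp(2306 / 4247.73) = 1.721

1.721


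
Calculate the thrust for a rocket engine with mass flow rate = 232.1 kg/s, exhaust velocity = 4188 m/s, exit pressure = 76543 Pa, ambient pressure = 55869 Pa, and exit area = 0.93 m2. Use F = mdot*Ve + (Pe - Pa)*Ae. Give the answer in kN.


F = 232.1 * 4188 + (76543 - 55869) * 0.93 = 991262.0 N = 991.3 kN

991.3 kN


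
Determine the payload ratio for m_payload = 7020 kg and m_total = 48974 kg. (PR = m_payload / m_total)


PR = 7020 / 48974 = 0.1433

0.1433


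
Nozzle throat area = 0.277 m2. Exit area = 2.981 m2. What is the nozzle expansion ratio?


AR = 2.981 / 0.277 = 10.8

10.8


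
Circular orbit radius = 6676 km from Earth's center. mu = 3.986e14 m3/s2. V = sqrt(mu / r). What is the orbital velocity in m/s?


V = sqrt(3.986e14 / 6676000) = 7727 m/s

7727 m/s


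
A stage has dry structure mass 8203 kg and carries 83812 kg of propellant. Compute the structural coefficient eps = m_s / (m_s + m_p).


eps = 8203 / (8203 + 83812) = 0.0891

0.0891


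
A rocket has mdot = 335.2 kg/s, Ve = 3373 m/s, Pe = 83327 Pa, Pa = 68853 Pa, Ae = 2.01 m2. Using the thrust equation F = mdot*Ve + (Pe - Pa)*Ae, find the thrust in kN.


F = 335.2 * 3373 + (83327 - 68853) * 2.01 = 1.1597e+06 N = 1159.7 kN

1159.7 kN


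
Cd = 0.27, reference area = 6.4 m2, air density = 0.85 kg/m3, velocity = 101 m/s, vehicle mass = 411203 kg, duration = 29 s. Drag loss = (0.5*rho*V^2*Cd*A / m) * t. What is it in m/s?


D = 0.5 * 0.85 * 101^2 * 0.27 * 6.4 = 7491.61 N
a = 7491.61 / 411203 = 0.0182 m/s2
dV = 0.0182 * 29 = 0.5 m/s

0.5 m/s


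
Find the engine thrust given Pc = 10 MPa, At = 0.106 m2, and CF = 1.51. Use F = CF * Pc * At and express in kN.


F = 1.51 * 10e6 * 0.106 = 1.6006e+06 N = 1600.6 kN

1600.6 kN


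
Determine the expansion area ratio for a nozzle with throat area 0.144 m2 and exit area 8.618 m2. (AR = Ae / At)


AR = 8.618 / 0.144 = 59.8

59.8


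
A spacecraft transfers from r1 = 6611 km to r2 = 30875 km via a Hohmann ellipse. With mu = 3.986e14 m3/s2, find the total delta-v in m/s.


V1 = sqrt(mu/r1) = 7764.89 m/s
dV1 = V1*(sqrt(2*r2/(r1+r2)) - 1) = 2201.07 m/s
V2 = sqrt(mu/r2) = 3593.07 m/s
dV2 = V2*(1 - sqrt(2*r1/(r1+r2))) = 1459.14 m/s
Total dV = 3660 m/s

3660 m/s


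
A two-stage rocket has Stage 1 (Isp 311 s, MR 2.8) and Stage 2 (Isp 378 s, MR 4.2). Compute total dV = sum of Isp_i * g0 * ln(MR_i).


dV1 = 311 * 9.81 * ln(2.8) = 3141.3 m/s
dV2 = 378 * 9.81 * ln(4.2) = 5321.6 m/s
Total dV = 3141.3 + 5321.6 = 8462.9 m/s ~ 8463 m/s

8463 m/s


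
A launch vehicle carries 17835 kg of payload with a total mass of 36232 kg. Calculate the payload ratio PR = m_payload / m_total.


PR = 17835 / 36232 = 0.4922

0.4922


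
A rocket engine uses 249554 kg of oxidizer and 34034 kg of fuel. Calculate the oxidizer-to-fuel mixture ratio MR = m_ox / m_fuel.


MR = 249554 / 34034 = 7.33

7.33


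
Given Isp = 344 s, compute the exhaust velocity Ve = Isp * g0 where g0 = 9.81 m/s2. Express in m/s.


Ve = Isp * g0 = 344 * 9.81 = 3374.6 m/s

3374.6 m/s


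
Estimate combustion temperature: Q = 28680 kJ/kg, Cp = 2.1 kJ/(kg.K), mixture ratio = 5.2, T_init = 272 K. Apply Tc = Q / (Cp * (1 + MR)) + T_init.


Tc = 28680 / (2.1 * (1 + 5.2)) + 272 = 2475 K

2475 K


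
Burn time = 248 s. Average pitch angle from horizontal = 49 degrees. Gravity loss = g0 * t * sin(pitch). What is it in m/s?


GL = 9.81 * 248 * sin(49 deg) = 1836 m/s

1836 m/s


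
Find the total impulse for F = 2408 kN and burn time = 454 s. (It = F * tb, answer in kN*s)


It = 2408 * 454 = 1093232 kN*s

1093232 kN*s


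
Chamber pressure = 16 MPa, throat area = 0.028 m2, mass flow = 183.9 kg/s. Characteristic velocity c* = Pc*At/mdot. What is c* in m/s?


c* = 16e6 * 0.028 / 183.9 = 2436 m/s

2436 m/s


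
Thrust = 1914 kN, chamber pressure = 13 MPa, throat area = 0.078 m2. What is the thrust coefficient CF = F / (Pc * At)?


CF = 1914000 / (13e6 * 0.078) = 1.89

1.89


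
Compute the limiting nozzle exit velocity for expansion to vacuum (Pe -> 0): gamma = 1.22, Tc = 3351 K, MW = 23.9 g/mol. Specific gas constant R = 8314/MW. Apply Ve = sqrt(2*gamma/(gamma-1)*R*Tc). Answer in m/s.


R = 8314 / 23.9 = 347.87 J/(kg.K)
Ve = sqrt(2 * 1.22 / (1.22 - 1) * 347.87 * 3351) = 3596 m/s

3596 m/s


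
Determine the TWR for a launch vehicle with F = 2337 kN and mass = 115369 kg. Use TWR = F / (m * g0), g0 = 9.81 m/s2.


TWR = 2337000 / (115369 * 9.81) = 2.06

2.06


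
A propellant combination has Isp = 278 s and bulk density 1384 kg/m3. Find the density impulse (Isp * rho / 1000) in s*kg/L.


rho*Isp = 278 * 1384 / 1000 = 385 s*kg/L

385 s*kg/L


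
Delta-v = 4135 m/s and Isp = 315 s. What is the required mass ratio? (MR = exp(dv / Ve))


Ve = 315 * 9.81 = 3090.15 m/s
MR = exp(4135 / 3090.15) = 3.812

3.812


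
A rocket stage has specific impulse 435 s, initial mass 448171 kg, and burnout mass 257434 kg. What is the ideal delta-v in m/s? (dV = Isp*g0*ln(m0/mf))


Ve = 435 * 9.81 = 4267.35 m/s
dV = 4267.35 * ln(448171/257434) = 2366 m/s

2366 m/s


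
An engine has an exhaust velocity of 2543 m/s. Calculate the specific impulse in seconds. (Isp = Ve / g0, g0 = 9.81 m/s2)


Isp = Ve / g0 = 2543 / 9.81 = 259.2 s

259.2 s


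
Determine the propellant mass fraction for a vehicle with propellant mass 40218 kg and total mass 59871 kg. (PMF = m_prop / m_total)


PMF = 40218 / 59871 = 0.672

0.672


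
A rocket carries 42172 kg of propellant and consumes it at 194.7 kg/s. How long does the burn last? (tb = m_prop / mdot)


tb = 42172 / 194.7 = 216.6 s

216.6 s


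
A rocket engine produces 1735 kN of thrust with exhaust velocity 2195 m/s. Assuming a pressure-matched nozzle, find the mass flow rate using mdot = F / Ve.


mdot = F / Ve = 1735000 / 2195 = 790.4 kg/s

790.4 kg/s


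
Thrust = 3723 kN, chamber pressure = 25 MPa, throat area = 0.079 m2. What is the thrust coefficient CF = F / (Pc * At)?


CF = 3723000 / (25e6 * 0.079) = 1.89

1.89


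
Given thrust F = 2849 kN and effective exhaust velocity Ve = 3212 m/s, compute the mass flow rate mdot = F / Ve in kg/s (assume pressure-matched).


mdot = F / Ve = 2849000 / 3212 = 887.0 kg/s

887.0 kg/s


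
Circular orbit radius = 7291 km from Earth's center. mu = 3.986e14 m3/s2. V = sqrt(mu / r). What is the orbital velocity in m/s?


V = sqrt(3.986e14 / 7291000) = 7394 m/s

7394 m/s


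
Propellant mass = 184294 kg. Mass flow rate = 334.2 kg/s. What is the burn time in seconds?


tb = 184294 / 334.2 = 551.4 s

551.4 s


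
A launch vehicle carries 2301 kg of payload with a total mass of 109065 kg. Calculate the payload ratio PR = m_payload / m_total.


PR = 2301 / 109065 = 0.0211

0.0211


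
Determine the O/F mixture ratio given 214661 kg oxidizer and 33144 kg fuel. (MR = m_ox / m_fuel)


MR = 214661 / 33144 = 6.48

6.48


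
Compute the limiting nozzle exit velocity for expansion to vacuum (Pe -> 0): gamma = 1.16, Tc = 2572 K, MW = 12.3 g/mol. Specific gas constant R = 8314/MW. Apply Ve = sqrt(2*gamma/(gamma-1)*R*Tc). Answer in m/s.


R = 8314 / 12.3 = 675.93 J/(kg.K)
Ve = sqrt(2 * 1.16 / (1.16 - 1) * 675.93 * 2572) = 5021 m/s

5021 m/s


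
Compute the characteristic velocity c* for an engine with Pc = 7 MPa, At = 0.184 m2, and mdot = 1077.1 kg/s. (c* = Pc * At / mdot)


c* = 7e6 * 0.184 / 1077.1 = 1196 m/s

1196 m/s


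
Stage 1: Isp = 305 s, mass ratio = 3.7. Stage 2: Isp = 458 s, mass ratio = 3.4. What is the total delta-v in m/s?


dV1 = 305 * 9.81 * ln(3.7) = 3914.6 m/s
dV2 = 458 * 9.81 * ln(3.4) = 5498.4 m/s
Total dV = 3914.6 + 5498.4 = 9413.0 m/s ~ 9413 m/s

9413 m/s


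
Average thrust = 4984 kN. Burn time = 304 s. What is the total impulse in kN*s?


It = 4984 * 304 = 1515136 kN*s

1515136 kN*s


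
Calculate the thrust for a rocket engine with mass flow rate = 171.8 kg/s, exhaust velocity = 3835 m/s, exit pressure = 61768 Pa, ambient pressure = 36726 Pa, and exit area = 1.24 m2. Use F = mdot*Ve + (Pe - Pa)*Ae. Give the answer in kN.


F = 171.8 * 3835 + (61768 - 36726) * 1.24 = 689905.0 N = 689.9 kN

689.9 kN


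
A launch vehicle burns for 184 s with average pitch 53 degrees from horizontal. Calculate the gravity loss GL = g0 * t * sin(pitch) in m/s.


GL = 9.81 * 184 * sin(53 deg) = 1442 m/s

1442 m/s


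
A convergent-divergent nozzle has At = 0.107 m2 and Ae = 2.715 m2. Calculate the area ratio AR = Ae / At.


AR = 2.715 / 0.107 = 25.4

25.4


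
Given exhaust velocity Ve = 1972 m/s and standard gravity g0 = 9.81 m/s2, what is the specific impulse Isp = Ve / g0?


Isp = Ve / g0 = 1972 / 9.81 = 201.0 s

201.0 s


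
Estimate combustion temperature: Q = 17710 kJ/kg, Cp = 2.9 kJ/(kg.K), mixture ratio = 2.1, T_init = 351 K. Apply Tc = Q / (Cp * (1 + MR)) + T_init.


Tc = 17710 / (2.9 * (1 + 2.1)) + 351 = 2321 K

2321 K


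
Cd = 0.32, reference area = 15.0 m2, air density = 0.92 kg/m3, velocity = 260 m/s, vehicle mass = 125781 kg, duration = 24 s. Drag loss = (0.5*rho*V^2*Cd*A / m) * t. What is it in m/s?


D = 0.5 * 0.92 * 260^2 * 0.32 * 15.0 = 149260.8 N
a = 149260.8 / 125781 = 1.1867 m/s2
dV = 1.1867 * 24 = 28.5 m/s

28.5 m/s


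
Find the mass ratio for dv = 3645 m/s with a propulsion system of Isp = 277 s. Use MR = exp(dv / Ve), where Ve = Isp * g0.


Ve = 277 * 9.81 = 2717.37 m/s
MR = exp(3645 / 2717.37) = 3.824

3.824


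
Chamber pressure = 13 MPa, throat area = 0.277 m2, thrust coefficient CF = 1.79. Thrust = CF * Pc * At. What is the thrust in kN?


F = 1.79 * 13e6 * 0.277 = 6.4458e+06 N = 6445.8 kN

6445.8 kN


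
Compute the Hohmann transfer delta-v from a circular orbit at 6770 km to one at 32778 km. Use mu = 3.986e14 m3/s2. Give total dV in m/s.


V1 = sqrt(mu/r1) = 7673.16 m/s
dV1 = V1*(sqrt(2*r2/(r1+r2)) - 1) = 2205.96 m/s
V2 = sqrt(mu/r2) = 3487.2 m/s
dV2 = V2*(1 - sqrt(2*r1/(r1+r2))) = 1446.76 m/s
Total dV = 3653 m/s

3653 m/s


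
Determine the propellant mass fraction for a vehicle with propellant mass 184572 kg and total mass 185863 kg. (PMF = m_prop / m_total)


PMF = 184572 / 185863 = 0.993

0.993


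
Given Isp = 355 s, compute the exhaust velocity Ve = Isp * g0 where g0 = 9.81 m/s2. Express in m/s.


Ve = Isp * g0 = 355 * 9.81 = 3482.6 m/s

3482.6 m/s


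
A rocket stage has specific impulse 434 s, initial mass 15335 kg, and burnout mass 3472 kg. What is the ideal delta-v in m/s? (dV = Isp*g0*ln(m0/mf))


Ve = 434 * 9.81 = 4257.54 m/s
dV = 4257.54 * ln(15335/3472) = 6324 m/s

6324 m/s


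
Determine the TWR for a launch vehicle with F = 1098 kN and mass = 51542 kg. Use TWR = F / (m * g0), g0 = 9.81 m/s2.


TWR = 1098000 / (51542 * 9.81) = 2.17

2.17


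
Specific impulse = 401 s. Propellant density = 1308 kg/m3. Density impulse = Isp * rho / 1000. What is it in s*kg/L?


rho*Isp = 401 * 1308 / 1000 = 525 s*kg/L

525 s*kg/L


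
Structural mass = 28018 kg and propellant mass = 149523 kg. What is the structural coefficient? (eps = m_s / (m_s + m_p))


eps = 28018 / (28018 + 149523) = 0.1578

0.1578


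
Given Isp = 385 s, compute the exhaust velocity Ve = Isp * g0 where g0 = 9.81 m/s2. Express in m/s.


Ve = Isp * g0 = 385 * 9.81 = 3776.9 m/s

3776.9 m/s


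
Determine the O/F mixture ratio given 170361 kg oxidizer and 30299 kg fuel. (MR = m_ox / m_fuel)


MR = 170361 / 30299 = 5.62

5.62


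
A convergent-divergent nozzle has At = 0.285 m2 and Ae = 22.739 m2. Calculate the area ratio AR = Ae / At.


AR = 22.739 / 0.285 = 79.8

79.8


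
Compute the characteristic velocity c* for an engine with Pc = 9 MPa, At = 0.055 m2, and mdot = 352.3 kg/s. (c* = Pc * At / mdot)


c* = 9e6 * 0.055 / 352.3 = 1405 m/s

1405 m/s


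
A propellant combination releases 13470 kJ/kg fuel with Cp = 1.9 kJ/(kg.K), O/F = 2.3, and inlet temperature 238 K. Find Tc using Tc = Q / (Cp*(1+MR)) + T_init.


Tc = 13470 / (1.9 * (1 + 2.3)) + 238 = 2386 K

2386 K


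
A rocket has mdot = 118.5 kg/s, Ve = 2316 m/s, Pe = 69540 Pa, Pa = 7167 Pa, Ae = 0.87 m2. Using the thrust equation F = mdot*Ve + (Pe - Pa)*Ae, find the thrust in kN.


F = 118.5 * 2316 + (69540 - 7167) * 0.87 = 328711.0 N = 328.7 kN

328.7 kN


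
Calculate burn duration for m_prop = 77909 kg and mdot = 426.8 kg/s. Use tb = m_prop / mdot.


tb = 77909 / 426.8 = 182.5 s

182.5 s


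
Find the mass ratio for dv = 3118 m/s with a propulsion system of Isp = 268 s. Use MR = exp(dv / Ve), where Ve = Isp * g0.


Ve = 268 * 9.81 = 2629.08 m/s
MR = exp(3118 / 2629.08) = 3.274

3.274


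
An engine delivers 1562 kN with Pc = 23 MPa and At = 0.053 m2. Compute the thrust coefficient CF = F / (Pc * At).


CF = 1562000 / (23e6 * 0.053) = 1.28

1.28


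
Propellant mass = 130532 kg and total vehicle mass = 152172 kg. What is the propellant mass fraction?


PMF = 130532 / 152172 = 0.858

0.858


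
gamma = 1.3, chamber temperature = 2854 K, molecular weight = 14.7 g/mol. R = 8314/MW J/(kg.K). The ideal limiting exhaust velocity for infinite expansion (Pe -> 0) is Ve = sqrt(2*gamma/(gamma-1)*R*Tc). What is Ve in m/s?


R = 8314 / 14.7 = 565.58 J/(kg.K)
Ve = sqrt(2 * 1.3 / (1.3 - 1) * 565.58 * 2854) = 3740 m/s

3740 m/s


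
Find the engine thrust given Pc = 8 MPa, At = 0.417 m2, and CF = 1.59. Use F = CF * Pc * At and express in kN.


F = 1.59 * 8e6 * 0.417 = 5.3042e+06 N = 5304.2 kN

5304.2 kN


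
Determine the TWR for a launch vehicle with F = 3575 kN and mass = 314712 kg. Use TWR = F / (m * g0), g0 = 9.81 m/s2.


TWR = 3575000 / (314712 * 9.81) = 1.16

1.16


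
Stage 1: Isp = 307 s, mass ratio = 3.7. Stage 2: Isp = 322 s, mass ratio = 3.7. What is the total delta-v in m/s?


dV1 = 307 * 9.81 * ln(3.7) = 3940.3 m/s
dV2 = 322 * 9.81 * ln(3.7) = 4132.8 m/s
Total dV = 3940.3 + 4132.8 = 8073.1 m/s ~ 8073 m/s

8073 m/s


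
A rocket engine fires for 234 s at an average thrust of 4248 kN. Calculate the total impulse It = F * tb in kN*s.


It = 4248 * 234 = 994032 kN*s

994032 kN*s


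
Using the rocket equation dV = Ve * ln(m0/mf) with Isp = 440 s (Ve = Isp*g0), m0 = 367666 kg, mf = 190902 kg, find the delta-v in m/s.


Ve = 440 * 9.81 = 4316.4 m/s
dV = 4316.4 * ln(367666/190902) = 2829 m/s

2829 m/s


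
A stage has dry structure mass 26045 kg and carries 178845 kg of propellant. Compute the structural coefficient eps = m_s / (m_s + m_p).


eps = 26045 / (26045 + 178845) = 0.1271

0.1271


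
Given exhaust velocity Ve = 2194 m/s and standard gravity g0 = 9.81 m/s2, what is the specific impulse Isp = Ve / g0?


Isp = Ve / g0 = 2194 / 9.81 = 223.6 s

223.6 s


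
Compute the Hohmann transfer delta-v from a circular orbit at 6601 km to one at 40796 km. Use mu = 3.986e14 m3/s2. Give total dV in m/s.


V1 = sqrt(mu/r1) = 7770.77 m/s
dV1 = V1*(sqrt(2*r2/(r1+r2)) - 1) = 2424.82 m/s
V2 = sqrt(mu/r2) = 3125.79 m/s
dV2 = V2*(1 - sqrt(2*r1/(r1+r2))) = 1476.09 m/s
Total dV = 3901 m/s

3901 m/s


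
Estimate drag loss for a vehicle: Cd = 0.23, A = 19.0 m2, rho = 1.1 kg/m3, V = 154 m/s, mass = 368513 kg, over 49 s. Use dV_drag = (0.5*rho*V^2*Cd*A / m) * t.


D = 0.5 * 1.1 * 154^2 * 0.23 * 19.0 = 57001.41 N
a = 57001.41 / 368513 = 0.1547 m/s2
dV = 0.1547 * 49 = 7.6 m/s

7.6 m/s


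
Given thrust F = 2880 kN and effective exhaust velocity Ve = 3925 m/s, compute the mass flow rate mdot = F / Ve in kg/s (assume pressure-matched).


mdot = F / Ve = 2880000 / 3925 = 733.8 kg/s

733.8 kg/s


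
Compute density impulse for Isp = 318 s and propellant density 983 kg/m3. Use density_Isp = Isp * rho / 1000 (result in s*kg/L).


rho*Isp = 318 * 983 / 1000 = 313 s*kg/L

313 s*kg/L


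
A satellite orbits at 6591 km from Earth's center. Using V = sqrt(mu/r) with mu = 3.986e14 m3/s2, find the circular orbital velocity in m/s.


V = sqrt(3.986e14 / 6591000) = 7777 m/s

7777 m/s


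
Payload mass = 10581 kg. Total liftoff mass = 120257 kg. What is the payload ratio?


PR = 10581 / 120257 = 0.088

0.088


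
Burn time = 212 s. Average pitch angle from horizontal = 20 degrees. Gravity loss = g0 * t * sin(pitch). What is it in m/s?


GL = 9.81 * 212 * sin(20 deg) = 711 m/s

711 m/s


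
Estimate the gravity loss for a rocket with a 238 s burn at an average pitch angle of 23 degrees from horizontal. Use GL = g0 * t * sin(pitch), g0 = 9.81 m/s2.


GL = 9.81 * 238 * sin(23 deg) = 912 m/s

912 m/s


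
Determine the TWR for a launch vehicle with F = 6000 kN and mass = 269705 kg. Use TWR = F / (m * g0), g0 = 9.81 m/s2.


TWR = 6000000 / (269705 * 9.81) = 2.27

2.27


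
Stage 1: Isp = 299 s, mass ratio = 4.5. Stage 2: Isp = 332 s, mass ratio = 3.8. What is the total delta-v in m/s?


dV1 = 299 * 9.81 * ln(4.5) = 4411.7 m/s
dV2 = 332 * 9.81 * ln(3.8) = 4348.0 m/s
Total dV = 4411.7 + 4348.0 = 8759.7 m/s ~ 8760 m/s

8760 m/s


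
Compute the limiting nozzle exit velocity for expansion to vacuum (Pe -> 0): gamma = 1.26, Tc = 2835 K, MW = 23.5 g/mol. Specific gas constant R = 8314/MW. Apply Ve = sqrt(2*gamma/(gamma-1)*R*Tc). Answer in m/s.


R = 8314 / 23.5 = 353.79 J/(kg.K)
Ve = sqrt(2 * 1.26 / (1.26 - 1) * 353.79 * 2835) = 3118 m/s

3118 m/s


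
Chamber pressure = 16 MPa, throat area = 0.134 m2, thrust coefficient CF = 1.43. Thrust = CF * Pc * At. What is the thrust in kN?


F = 1.43 * 16e6 * 0.134 = 3.0659e+06 N = 3065.9 kN

3065.9 kN


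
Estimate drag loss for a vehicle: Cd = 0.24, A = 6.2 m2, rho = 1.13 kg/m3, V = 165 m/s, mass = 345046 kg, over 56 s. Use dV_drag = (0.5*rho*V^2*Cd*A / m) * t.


D = 0.5 * 1.13 * 165^2 * 0.24 * 6.2 = 22888.6 N
a = 22888.6 / 345046 = 0.0663 m/s2
dV = 0.0663 * 56 = 3.7 m/s

3.7 m/s


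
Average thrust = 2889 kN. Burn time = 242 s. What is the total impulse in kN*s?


It = 2889 * 242 = 699138 kN*s

699138 kN*s


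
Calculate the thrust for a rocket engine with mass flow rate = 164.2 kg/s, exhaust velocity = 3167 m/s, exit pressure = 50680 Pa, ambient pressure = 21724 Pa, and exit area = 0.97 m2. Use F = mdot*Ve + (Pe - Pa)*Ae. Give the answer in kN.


F = 164.2 * 3167 + (50680 - 21724) * 0.97 = 548109.0 N = 548.1 kN

548.1 kN


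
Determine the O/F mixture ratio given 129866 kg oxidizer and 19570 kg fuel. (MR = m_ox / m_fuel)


MR = 129866 / 19570 = 6.64

6.64


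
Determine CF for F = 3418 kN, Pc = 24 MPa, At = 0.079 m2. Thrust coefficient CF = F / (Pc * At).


CF = 3418000 / (24e6 * 0.079) = 1.8

1.8


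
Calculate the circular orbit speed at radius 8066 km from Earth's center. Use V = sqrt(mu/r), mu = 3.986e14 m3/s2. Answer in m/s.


V = sqrt(3.986e14 / 8066000) = 7030 m/s

7030 m/s


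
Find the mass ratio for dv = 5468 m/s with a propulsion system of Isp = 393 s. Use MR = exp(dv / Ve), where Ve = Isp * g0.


Ve = 393 * 9.81 = 3855.33 m/s
MR = exp(5468 / 3855.33) = 4.13

4.13


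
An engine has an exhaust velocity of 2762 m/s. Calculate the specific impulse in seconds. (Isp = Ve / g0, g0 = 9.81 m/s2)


Isp = Ve / g0 = 2762 / 9.81 = 281.5 s

281.5 s


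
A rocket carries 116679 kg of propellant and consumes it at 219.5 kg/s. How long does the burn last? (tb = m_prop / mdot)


tb = 116679 / 219.5 = 531.6 s

531.6 s


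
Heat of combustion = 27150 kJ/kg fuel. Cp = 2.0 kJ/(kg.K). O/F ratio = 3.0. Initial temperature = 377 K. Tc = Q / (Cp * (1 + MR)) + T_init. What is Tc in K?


Tc = 27150 / (2.0 * (1 + 3.0)) + 377 = 3771 K

3771 K


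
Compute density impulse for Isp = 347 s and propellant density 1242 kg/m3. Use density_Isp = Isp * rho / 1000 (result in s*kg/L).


rho*Isp = 347 * 1242 / 1000 = 431 s*kg/L

431 s*kg/L


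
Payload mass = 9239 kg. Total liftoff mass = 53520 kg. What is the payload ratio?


PR = 9239 / 53520 = 0.1726

0.1726


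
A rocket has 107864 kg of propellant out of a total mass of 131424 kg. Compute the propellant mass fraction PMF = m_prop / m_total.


PMF = 107864 / 131424 = 0.821

0.821


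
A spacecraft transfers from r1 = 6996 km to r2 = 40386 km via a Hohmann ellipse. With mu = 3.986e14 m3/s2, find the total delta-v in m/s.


V1 = sqrt(mu/r1) = 7548.21 m/s
dV1 = V1*(sqrt(2*r2/(r1+r2)) - 1) = 2307.04 m/s
V2 = sqrt(mu/r2) = 3141.62 m/s
dV2 = V2*(1 - sqrt(2*r1/(r1+r2))) = 1434.41 m/s
Total dV = 3741 m/s

3741 m/s


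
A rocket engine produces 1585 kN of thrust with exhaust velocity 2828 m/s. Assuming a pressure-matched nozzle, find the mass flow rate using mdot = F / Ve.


mdot = F / Ve = 1585000 / 2828 = 560.5 kg/s

560.5 kg/s


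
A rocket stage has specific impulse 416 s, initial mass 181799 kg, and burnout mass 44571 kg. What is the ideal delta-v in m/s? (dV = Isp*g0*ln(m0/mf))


Ve = 416 * 9.81 = 4080.96 m/s
dV = 4080.96 * ln(181799/44571) = 5737 m/s

5737 m/s


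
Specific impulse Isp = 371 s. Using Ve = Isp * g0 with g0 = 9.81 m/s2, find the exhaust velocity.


Ve = Isp * g0 = 371 * 9.81 = 3639.5 m/s

3639.5 m/s


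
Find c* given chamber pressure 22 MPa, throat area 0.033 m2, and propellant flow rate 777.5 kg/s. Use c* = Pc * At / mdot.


c* = 22e6 * 0.033 / 777.5 = 934 m/s

934 m/s


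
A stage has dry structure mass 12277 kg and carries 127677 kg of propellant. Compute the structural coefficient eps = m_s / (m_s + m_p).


eps = 12277 / (12277 + 127677) = 0.0877

0.0877


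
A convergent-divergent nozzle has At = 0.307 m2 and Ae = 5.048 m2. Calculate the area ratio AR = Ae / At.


AR = 5.048 / 0.307 = 16.4

16.4


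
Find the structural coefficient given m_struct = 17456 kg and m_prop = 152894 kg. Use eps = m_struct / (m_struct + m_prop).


eps = 17456 / (17456 + 152894) = 0.1025

0.1025


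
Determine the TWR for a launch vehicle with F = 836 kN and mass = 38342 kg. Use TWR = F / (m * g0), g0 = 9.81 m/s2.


TWR = 836000 / (38342 * 9.81) = 2.22

2.22


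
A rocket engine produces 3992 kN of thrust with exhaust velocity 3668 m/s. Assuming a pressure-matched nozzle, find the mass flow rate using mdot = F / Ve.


mdot = F / Ve = 3992000 / 3668 = 1088.3 kg/s

1088.3 kg/s


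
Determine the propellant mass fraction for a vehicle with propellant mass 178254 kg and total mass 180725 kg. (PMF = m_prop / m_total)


PMF = 178254 / 180725 = 0.986

0.986


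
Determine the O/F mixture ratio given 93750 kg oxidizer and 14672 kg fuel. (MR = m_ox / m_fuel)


MR = 93750 / 14672 = 6.39

6.39


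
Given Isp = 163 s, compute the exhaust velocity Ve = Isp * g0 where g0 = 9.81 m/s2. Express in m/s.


Ve = Isp * g0 = 163 * 9.81 = 1599.0 m/s

1599.0 m/s


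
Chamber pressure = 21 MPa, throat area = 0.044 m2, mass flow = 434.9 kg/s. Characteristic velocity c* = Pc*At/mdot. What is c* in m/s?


c* = 21e6 * 0.044 / 434.9 = 2125 m/s

2125 m/s


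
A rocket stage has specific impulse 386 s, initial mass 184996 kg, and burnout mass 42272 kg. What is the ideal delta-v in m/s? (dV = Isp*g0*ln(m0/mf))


Ve = 386 * 9.81 = 3786.66 m/s
dV = 3786.66 * ln(184996/42272) = 5590 m/s

5590 m/s


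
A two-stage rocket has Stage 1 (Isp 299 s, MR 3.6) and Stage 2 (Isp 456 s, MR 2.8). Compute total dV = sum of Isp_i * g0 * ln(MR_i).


dV1 = 299 * 9.81 * ln(3.6) = 3757.2 m/s
dV2 = 456 * 9.81 * ln(2.8) = 4605.9 m/s
Total dV = 3757.2 + 4605.9 = 8363.1 m/s ~ 8363 m/s

8363 m/s


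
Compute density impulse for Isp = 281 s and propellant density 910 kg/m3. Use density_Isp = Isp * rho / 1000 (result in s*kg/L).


rho*Isp = 281 * 910 / 1000 = 256 s*kg/L

256 s*kg/L


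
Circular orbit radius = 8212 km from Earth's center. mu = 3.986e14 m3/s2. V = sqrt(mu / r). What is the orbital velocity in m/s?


V = sqrt(3.986e14 / 8212000) = 6967 m/s

6967 m/s


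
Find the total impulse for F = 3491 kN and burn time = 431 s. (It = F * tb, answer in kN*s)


It = 3491 * 431 = 1504621 kN*s

1504621 kN*s


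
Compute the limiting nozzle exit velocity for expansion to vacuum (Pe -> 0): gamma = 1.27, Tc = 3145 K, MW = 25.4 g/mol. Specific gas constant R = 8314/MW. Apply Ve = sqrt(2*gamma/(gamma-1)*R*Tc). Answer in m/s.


R = 8314 / 25.4 = 327.32 J/(kg.K)
Ve = sqrt(2 * 1.27 / (1.27 - 1) * 327.32 * 3145) = 3112 m/s

3112 m/s


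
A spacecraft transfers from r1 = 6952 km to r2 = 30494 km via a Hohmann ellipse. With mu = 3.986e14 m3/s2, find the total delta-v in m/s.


V1 = sqrt(mu/r1) = 7572.06 m/s
dV1 = V1*(sqrt(2*r2/(r1+r2)) - 1) = 2091.42 m/s
V2 = sqrt(mu/r2) = 3615.44 m/s
dV2 = V2*(1 - sqrt(2*r1/(r1+r2))) = 1412.37 m/s
Total dV = 3504 m/s

3504 m/s


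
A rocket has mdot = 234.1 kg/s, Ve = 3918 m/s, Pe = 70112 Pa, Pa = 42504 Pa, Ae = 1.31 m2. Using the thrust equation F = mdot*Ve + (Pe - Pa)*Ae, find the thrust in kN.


F = 234.1 * 3918 + (70112 - 42504) * 1.31 = 953370.0 N = 953.4 kN

953.4 kN


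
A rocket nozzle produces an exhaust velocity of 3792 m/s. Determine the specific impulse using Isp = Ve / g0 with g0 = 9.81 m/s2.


Isp = Ve / g0 = 3792 / 9.81 = 386.5 s

386.5 s


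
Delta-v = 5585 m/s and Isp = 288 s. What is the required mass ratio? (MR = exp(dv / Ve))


Ve = 288 * 9.81 = 2825.28 m/s
MR = exp(5585 / 2825.28) = 7.22

7.22


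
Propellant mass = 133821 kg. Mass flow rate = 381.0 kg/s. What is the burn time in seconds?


tb = 133821 / 381.0 = 351.2 s

351.2 s


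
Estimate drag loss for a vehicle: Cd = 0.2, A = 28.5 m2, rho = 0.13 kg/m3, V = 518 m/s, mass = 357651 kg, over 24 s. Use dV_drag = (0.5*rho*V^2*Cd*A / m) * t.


D = 0.5 * 0.13 * 518^2 * 0.2 * 28.5 = 99414.04 N
a = 99414.04 / 357651 = 0.278 m/s2
dV = 0.278 * 24 = 6.7 m/s

6.7 m/s


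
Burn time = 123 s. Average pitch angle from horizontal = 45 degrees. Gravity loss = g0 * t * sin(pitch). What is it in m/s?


GL = 9.81 * 123 * sin(45 deg) = 853 m/s

853 m/s


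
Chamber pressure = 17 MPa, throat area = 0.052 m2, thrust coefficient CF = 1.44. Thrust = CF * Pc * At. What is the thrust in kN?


F = 1.44 * 17e6 * 0.052 = 1.2730e+06 N = 1273.0 kN

1273.0 kN


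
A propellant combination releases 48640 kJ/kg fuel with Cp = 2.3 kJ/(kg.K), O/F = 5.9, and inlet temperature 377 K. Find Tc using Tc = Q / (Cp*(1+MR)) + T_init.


Tc = 48640 / (2.3 * (1 + 5.9)) + 377 = 3442 K

3442 K


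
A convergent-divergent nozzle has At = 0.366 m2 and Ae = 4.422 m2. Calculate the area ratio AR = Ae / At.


AR = 4.422 / 0.366 = 12.1

12.1


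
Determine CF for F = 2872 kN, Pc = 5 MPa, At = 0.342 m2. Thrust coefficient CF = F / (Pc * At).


CF = 2872000 / (5e6 * 0.342) = 1.68

1.68


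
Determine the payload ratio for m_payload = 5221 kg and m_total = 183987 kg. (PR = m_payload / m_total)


PR = 5221 / 183987 = 0.0284

0.0284


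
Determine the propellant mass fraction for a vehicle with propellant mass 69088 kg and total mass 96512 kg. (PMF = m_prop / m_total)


PMF = 69088 / 96512 = 0.716

0.716


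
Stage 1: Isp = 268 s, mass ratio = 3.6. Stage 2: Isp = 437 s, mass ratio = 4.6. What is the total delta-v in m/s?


dV1 = 268 * 9.81 * ln(3.6) = 3367.7 m/s
dV2 = 437 * 9.81 * ln(4.6) = 6542.2 m/s
Total dV = 3367.7 + 6542.2 = 9909.9 m/s ~ 9910 m/s

9910 m/s


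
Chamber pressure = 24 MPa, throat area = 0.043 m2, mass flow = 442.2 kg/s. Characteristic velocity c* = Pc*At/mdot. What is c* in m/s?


c* = 24e6 * 0.043 / 442.2 = 2334 m/s

2334 m/s


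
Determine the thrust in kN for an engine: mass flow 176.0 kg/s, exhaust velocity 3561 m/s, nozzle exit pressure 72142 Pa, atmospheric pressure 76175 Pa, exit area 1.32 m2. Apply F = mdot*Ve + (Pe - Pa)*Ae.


F = 176.0 * 3561 + (72142 - 76175) * 1.32 = 621412.0 N = 621.4 kN

621.4 kN


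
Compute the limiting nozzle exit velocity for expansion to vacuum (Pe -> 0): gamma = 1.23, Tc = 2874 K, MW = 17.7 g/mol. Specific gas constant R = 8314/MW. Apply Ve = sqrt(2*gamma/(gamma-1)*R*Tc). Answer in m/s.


R = 8314 / 17.7 = 469.72 J/(kg.K)
Ve = sqrt(2 * 1.23 / (1.23 - 1) * 469.72 * 2874) = 3800 m/s

3800 m/s


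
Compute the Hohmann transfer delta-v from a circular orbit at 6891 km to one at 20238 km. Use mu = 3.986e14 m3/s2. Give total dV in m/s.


V1 = sqrt(mu/r1) = 7605.5 m/s
dV1 = V1*(sqrt(2*r2/(r1+r2)) - 1) = 1684.37 m/s
V2 = sqrt(mu/r2) = 4437.97 m/s
dV2 = V2*(1 - sqrt(2*r1/(r1+r2))) = 1274.79 m/s
Total dV = 2959 m/s

2959 m/s


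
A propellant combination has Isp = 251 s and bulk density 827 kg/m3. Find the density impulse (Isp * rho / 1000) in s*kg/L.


rho*Isp = 251 * 827 / 1000 = 208 s*kg/L

208 s*kg/L


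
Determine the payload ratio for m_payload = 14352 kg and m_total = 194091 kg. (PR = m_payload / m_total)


PR = 14352 / 194091 = 0.0739

0.0739


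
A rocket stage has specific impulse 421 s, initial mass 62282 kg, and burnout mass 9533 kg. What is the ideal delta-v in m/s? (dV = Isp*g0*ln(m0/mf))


Ve = 421 * 9.81 = 4130.01 m/s
dV = 4130.01 * ln(62282/9533) = 7752 m/s

7752 m/s


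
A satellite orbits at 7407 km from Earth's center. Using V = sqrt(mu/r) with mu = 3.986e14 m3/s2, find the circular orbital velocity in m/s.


V = sqrt(3.986e14 / 7407000) = 7336 m/s

7336 m/s


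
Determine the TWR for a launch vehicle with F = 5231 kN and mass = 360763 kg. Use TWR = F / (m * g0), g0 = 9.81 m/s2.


TWR = 5231000 / (360763 * 9.81) = 1.48

1.48


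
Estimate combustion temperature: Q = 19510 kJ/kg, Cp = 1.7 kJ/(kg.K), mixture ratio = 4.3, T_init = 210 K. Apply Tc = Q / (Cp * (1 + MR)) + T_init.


Tc = 19510 / (1.7 * (1 + 4.3)) + 210 = 2375 K

2375 K


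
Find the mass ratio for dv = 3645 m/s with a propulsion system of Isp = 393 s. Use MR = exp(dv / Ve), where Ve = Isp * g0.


Ve = 393 * 9.81 = 3855.33 m/s
MR = exp(3645 / 3855.33) = 2.574

2.574


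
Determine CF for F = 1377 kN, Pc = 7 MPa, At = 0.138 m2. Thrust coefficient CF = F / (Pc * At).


CF = 1377000 / (7e6 * 0.138) = 1.43

1.43


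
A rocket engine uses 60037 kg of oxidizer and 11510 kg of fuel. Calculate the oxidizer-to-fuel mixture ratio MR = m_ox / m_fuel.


MR = 60037 / 11510 = 5.22

5.22


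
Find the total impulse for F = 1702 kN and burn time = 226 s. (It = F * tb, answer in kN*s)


It = 1702 * 226 = 384652 kN*s

384652 kN*s


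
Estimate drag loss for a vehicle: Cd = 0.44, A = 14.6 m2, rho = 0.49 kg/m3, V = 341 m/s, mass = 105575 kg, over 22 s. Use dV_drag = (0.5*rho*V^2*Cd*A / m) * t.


D = 0.5 * 0.49 * 341^2 * 0.44 * 14.6 = 183012.34 N
a = 183012.34 / 105575 = 1.7335 m/s2
dV = 1.7335 * 22 = 38.1 m/s

38.1 m/s


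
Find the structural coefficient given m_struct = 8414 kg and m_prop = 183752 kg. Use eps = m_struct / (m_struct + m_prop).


eps = 8414 / (8414 + 183752) = 0.0438

0.0438


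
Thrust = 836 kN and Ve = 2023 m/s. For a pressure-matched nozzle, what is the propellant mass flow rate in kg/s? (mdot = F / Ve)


mdot = F / Ve = 836000 / 2023 = 413.2 kg/s

413.2 kg/s


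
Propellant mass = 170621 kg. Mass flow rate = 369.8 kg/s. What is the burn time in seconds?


tb = 170621 / 369.8 = 461.4 s

461.4 s


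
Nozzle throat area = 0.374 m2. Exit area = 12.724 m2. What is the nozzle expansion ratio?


AR = 12.724 / 0.374 = 34.0

34.0


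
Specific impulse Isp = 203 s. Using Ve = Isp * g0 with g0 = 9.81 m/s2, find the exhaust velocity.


Ve = Isp * g0 = 203 * 9.81 = 1991.4 m/s

1991.4 m/s


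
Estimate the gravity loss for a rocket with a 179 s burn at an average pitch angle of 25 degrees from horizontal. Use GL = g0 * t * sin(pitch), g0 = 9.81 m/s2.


GL = 9.81 * 179 * sin(25 deg) = 742 m/s

742 m/s


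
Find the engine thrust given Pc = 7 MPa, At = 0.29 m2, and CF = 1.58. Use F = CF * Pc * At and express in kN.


F = 1.58 * 7e6 * 0.29 = 3.2074e+06 N = 3207.4 kN

3207.4 kN


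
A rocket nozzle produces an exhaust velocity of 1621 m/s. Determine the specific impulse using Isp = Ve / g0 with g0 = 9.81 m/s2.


Isp = Ve / g0 = 1621 / 9.81 = 165.2 s

165.2 s


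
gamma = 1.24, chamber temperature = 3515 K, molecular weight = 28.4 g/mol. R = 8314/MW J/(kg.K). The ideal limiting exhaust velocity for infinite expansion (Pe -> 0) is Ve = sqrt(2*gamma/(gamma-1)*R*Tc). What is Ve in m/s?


R = 8314 / 28.4 = 292.75 J/(kg.K)
Ve = sqrt(2 * 1.24 / (1.24 - 1) * 292.75 * 3515) = 3261 m/s

3261 m/s


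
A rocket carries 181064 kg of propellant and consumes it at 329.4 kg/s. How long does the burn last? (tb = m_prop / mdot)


tb = 181064 / 329.4 = 549.7 s

549.7 s


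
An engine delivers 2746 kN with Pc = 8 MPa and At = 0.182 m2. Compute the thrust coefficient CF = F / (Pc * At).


CF = 2746000 / (8e6 * 0.182) = 1.89

1.89


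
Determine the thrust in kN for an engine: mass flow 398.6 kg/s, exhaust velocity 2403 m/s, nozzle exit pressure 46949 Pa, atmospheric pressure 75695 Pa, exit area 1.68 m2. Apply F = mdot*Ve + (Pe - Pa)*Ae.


F = 398.6 * 2403 + (46949 - 75695) * 1.68 = 909543.0 N = 909.5 kN

909.5 kN


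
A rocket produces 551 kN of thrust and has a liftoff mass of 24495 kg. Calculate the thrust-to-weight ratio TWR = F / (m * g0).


TWR = 551000 / (24495 * 9.81) = 2.29

2.29


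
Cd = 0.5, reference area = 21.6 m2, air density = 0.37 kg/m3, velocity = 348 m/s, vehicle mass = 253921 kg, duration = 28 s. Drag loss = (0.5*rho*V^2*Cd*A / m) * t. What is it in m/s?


D = 0.5 * 0.37 * 348^2 * 0.5 * 21.6 = 241965.79 N
a = 241965.79 / 253921 = 0.9529 m/s2
dV = 0.9529 * 28 = 26.7 m/s

26.7 m/s


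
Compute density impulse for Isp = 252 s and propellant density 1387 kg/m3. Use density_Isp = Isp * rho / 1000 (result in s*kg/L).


rho*Isp = 252 * 1387 / 1000 = 350 s*kg/L

350 s*kg/L


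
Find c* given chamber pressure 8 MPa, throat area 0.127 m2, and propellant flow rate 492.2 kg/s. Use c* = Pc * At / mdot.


c* = 8e6 * 0.127 / 492.2 = 2064 m/s

2064 m/s


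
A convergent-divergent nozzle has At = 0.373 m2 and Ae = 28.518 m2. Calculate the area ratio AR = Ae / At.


AR = 28.518 / 0.373 = 76.5

76.5


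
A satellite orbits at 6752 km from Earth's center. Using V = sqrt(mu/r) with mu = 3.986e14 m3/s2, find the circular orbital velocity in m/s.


V = sqrt(3.986e14 / 6752000) = 7683 m/s

7683 m/s


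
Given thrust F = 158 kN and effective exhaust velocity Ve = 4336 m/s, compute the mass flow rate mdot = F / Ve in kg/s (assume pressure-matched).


mdot = F / Ve = 158000 / 4336 = 36.4 kg/s

36.4 kg/s


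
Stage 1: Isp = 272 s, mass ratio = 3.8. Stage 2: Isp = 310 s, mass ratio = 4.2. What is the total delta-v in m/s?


dV1 = 272 * 9.81 * ln(3.8) = 3562.2 m/s
dV2 = 310 * 9.81 * ln(4.2) = 4364.2 m/s
Total dV = 3562.2 + 4364.2 = 7926.4 m/s ~ 7926 m/s

7926 m/s


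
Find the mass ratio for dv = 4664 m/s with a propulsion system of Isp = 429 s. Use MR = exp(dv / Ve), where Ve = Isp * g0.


Ve = 429 * 9.81 = 4208.49 m/s
MR = exp(4664 / 4208.49) = 3.029

3.029


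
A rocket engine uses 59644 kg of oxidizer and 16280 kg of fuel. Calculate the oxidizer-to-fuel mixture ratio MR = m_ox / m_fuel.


MR = 59644 / 16280 = 3.66

3.66


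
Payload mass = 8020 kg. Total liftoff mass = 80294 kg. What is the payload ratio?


PR = 8020 / 80294 = 0.0999

0.0999


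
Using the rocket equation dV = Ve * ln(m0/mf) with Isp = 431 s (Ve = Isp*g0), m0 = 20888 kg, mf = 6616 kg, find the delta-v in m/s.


Ve = 431 * 9.81 = 4228.11 m/s
dV = 4228.11 * ln(20888/6616) = 4861 m/s

4861 m/s


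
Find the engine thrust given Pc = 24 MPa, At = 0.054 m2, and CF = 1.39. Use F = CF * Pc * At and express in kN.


F = 1.39 * 24e6 * 0.054 = 1.8014e+06 N = 1801.4 kN

1801.4 kN


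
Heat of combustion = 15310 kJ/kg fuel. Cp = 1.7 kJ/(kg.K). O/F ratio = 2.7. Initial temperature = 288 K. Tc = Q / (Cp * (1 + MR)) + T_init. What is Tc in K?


Tc = 15310 / (1.7 * (1 + 2.7)) + 288 = 2722 K

2722 K


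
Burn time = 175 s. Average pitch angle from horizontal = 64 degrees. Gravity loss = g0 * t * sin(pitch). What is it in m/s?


GL = 9.81 * 175 * sin(64 deg) = 1543 m/s

1543 m/s


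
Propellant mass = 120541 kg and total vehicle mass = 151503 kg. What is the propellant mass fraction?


PMF = 120541 / 151503 = 0.796

0.796


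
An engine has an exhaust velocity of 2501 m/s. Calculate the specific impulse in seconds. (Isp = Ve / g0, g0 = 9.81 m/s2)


Isp = Ve / g0 = 2501 / 9.81 = 254.9 s

254.9 s


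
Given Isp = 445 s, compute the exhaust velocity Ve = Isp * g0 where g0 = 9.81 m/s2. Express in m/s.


Ve = Isp * g0 = 445 * 9.81 = 4365.4 m/s

4365.4 m/s


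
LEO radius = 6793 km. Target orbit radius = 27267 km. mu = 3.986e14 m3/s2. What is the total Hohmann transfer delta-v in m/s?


V1 = sqrt(mu/r1) = 7660.16 m/s
dV1 = V1*(sqrt(2*r2/(r1+r2)) - 1) = 2032.64 m/s
V2 = sqrt(mu/r2) = 3823.4 m/s
dV2 = V2*(1 - sqrt(2*r1/(r1+r2))) = 1408.64 m/s
Total dV = 3441 m/s

3441 m/s


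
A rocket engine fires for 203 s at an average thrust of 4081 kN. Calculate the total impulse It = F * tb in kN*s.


It = 4081 * 203 = 828443 kN*s

828443 kN*s


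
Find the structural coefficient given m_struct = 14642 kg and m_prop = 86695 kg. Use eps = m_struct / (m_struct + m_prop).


eps = 14642 / (14642 + 86695) = 0.1445

0.1445


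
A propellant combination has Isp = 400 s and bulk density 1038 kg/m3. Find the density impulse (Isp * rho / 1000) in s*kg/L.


rho*Isp = 400 * 1038 / 1000 = 415 s*kg/L

415 s*kg/L


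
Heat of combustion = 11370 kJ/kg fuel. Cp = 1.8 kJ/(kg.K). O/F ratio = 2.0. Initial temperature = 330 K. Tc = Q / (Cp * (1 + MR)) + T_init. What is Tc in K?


Tc = 11370 / (1.8 * (1 + 2.0)) + 330 = 2436 K

2436 K


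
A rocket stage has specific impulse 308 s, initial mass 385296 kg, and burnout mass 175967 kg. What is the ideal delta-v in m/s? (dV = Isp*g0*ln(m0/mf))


Ve = 308 * 9.81 = 3021.48 m/s
dV = 3021.48 * ln(385296/175967) = 2368 m/s

2368 m/s


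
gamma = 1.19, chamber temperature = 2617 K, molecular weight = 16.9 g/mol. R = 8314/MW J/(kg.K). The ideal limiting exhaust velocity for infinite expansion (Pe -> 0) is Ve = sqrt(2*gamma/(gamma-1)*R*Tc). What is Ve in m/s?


R = 8314 / 16.9 = 491.95 J/(kg.K)
Ve = sqrt(2 * 1.19 / (1.19 - 1) * 491.95 * 2617) = 4016 m/s

4016 m/s


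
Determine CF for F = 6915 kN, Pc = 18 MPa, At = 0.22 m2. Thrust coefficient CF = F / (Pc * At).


CF = 6915000 / (18e6 * 0.22) = 1.75

1.75


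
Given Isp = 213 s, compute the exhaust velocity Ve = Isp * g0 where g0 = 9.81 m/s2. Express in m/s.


Ve = Isp * g0 = 213 * 9.81 = 2089.5 m/s

2089.5 m/s


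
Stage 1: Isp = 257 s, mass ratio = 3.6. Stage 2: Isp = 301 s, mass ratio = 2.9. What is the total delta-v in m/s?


dV1 = 257 * 9.81 * ln(3.6) = 3229.5 m/s
dV2 = 301 * 9.81 * ln(2.9) = 3143.9 m/s
Total dV = 3229.5 + 3143.9 = 6373.4 m/s ~ 6373 m/s

6373 m/s


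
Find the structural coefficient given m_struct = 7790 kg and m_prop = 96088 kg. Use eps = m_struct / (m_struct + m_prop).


eps = 7790 / (7790 + 96088) = 0.075

0.075


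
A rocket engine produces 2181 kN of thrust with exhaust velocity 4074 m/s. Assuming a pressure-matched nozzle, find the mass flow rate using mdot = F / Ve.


mdot = F / Ve = 2181000 / 4074 = 535.3 kg/s

535.3 kg/s


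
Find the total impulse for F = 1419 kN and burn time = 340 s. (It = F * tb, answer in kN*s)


It = 1419 * 340 = 482460 kN*s

482460 kN*s
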